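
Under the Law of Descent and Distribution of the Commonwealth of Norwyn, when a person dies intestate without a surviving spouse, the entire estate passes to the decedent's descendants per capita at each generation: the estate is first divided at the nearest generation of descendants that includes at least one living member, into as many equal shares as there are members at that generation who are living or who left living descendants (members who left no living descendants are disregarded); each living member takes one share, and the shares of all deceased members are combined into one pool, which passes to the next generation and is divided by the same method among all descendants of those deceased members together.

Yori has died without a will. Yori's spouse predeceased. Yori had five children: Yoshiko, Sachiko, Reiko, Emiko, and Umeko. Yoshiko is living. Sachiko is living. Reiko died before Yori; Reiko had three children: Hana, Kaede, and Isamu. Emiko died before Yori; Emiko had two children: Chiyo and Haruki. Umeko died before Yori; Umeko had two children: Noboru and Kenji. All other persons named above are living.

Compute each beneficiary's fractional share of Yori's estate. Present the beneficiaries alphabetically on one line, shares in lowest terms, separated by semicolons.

There is no surviving spouse, so the entire estate passes to Yori's descendants per capita at each generation.
At generation 1 (Yoshiko, Sachiko, Reiko, Emiko, Umeko) there are 5 shares of (1)/5 = 1/5 each.
Living: Yoshiko and Sachiko — each takes 1/5.
Deceased: Reiko, Emiko, and Umeko. Their combined 3/5 is pooled and carried to generation 2.
At generation 2 (Hana, Kaede, Isamu, Chiyo, Haruki, Noboru, Kenji) there are 7 shares of (3/5)/7 = 3/35 each.
Living: Hana, Kaede, Isamu, Chiyo, Haruki, Noboru, and Kenji — each takes 3/35.

Chiyo 3/35; Hana 3/35; Haruki 3/35; Isamu 3/35; Kaede 3/35; Kenji 3/35; Noboru 3/35; Sachiko 1/5; Yoshiko 1/5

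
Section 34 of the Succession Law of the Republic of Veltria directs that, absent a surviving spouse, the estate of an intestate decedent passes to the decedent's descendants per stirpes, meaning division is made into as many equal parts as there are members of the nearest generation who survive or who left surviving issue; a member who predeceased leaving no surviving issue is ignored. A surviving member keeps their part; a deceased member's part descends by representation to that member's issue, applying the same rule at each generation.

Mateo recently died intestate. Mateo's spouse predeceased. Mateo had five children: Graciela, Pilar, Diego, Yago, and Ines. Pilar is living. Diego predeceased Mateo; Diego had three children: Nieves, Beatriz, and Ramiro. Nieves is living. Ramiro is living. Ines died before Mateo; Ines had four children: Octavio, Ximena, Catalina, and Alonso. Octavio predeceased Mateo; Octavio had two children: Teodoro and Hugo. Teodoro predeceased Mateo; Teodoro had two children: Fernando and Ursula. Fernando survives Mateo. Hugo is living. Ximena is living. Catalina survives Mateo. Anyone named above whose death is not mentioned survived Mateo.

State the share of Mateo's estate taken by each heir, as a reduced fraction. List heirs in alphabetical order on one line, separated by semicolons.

There is no surviving spouse, so the entire estate passes to Mateo's descendants per stirpes.
The estate is divided into 5 equal shares of 1/5 among Graciela, Pilar, Diego, Yago, Ines.
Graciela is living and takes 1/5.
Pilar is living and takes 1/5.
Diego predeceased; the 1/5 allotted to Diego's branch passes to Diego's issue by representation.
The 1/5 is divided into 3 equal shares of 1/15 among Nieves, Beatriz, Ramiro.
Nieves is living and takes 1/15.
Beatriz is living and takes 1/15.
Ramiro is living and takes 1/15.
Yago is living and takes 1/5.
Ines predeceased; the 1/5 allotted to Ines's branch passes to Ines's issue by representation.
The 1/5 is divided into 4 equal shares of 1/20 among Octavio, Ximena, Catalina, Alonso.
Octavio predeceased; the 1/20 allotted to Octavio's branch passes to Octavio's issue by representation.
The 1/20 is divided into 2 equal shares of 1/40 among Teodoro, Hugo.
Teodoro predeceased; the 1/40 allotted to Teodoro's branch passes to Teodoro's issue by representation.
The 1/40 is divided into 2 equal shares of 1/80 among Fernando, Ursula.
Fernando is living and takes 1/80.
Ursula is living and takes 1/80.
Hugo is living and takes 1/40.
Ximena is living and takes 1/20.
Catalina is living and takes 1/20.
Alonso is living and takes 1/20.

Alonso 1/20; Beatriz 1/15; Catalina 1/20; Fernando 1/80; Graciela 1/5; Hugo 1/40; Nieves 1/15; Pilar 1/5; Ramiro 1/15; Ursula 1/80; Ximena 1/20; Yago 1/5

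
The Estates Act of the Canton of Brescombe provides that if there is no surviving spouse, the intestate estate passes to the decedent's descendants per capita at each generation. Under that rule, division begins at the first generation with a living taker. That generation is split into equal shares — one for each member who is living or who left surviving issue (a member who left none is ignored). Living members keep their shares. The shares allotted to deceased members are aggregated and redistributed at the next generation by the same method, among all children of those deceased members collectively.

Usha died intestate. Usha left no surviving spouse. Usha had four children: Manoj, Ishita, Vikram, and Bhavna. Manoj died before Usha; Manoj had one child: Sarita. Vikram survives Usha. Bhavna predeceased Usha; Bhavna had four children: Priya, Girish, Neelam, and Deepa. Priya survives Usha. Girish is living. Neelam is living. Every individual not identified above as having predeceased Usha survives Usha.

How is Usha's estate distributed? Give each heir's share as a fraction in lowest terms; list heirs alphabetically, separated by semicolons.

Deepa 1/10; Girish 1/10; Ishita 1/4; Neelam 1/10; Priya 1/10; Sarita 1/10; Vikram 1/4

There is no surviving spouse, so the entire estate passes to Usha's descendants per capita at each generation.
At generation 1 (Manoj, Ishita, Vikram, Bhavna) there are 4 shares of (1)/4 = 1/4 each.
Living: Ishita and Vikram — each takes 1/4.
Deceased: Manoj and Bhavna. Their combined 1/2 is pooled and carried to generation 2.
At generation 2 (Sarita, Priya, Girish, Neelam, Deepa) there are 5 shares of (1/2)/5 = 1/10 each.
Living: Sarita, Priya, Girish, Neelam, and Deepa — each takes 1/10.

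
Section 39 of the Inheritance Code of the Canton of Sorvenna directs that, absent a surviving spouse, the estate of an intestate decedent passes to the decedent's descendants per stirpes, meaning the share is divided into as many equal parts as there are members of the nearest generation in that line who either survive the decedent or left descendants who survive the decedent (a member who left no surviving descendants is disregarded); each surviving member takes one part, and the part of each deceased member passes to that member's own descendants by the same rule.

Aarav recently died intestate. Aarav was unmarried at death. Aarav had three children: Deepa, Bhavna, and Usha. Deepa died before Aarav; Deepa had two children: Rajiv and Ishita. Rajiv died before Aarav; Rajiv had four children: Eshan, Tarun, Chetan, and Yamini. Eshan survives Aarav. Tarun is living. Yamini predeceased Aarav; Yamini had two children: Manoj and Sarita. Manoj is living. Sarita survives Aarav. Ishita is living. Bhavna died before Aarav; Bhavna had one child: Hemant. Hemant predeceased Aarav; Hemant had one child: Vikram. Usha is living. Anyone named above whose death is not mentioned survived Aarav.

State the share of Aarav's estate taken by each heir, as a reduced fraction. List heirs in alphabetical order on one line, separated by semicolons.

Chetan 1/24; Eshan 1/24; Ishita 1/6; Manoj 1/48; Sarita 1/48; Tarun 1/24; Usha 1/3; Vikram 1/3

There is no surviving spouse, so the entire estate passes to Aarav's descendants per stirpes.
The estate is divided into 3 equal shares of 1/3 among Deepa, Bhavna, Usha.
Deepa predeceased; the 1/3 allotted to Deepa's branch passes to Deepa's issue by representation.
The 1/3 is divided into 2 equal shares of 1/6 among Rajiv, Ishita.
Rajiv predeceased; the 1/6 allotted to Rajiv's branch passes to Rajiv's issue by representation.
The 1/6 is divided into 4 equal shares of 1/24 among Eshan, Tarun, Chetan, Yamini.
Eshan is living and takes 1/24.
Tarun is living and takes 1/24.
Chetan is living and takes 1/24.
Yamini predeceased; the 1/24 allotted to Yamini's branch passes to Yamini's issue by representation.
The 1/24 is divided into 2 equal shares of 1/48 among Manoj, Sarita.
Manoj is living and takes 1/48.
Sarita is living and takes 1/48.
Ishita is living and takes 1/6.
Bhavna predeceased; the 1/3 allotted to Bhavna's branch passes to Bhavna's issue by representation.
Hemant's line is the sole branch at this level, so the full 1/3 passes to Hemant's issue by representation.
Vikram is the sole taker at this level and receives the full 1/3.
Usha is living and takes 1/3.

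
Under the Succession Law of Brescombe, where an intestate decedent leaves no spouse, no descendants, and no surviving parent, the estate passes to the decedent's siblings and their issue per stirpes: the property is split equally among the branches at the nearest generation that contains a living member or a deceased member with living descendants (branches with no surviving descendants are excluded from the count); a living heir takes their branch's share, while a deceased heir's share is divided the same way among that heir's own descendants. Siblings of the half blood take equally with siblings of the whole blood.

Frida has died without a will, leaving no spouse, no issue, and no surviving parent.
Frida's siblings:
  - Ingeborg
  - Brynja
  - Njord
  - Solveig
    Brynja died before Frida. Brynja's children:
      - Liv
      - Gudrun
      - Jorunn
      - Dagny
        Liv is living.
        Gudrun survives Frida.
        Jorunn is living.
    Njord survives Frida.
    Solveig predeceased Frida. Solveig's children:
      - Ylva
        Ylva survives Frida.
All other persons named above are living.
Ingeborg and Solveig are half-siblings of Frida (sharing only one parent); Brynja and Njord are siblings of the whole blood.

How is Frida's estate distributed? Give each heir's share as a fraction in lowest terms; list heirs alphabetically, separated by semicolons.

No spouse, descendants, or parent survives, so the estate passes to Frida's siblings per stirpes.
Half-blood and whole-blood siblings take equally under the stated rule.
The estate is divided into 4 equal shares of 1/4 among Ingeborg, Brynja, Njord, Solveig.
Ingeborg is living and takes 1/4.
Brynja predeceased; the 1/4 allotted to Brynja's branch passes to Brynja's issue by representation.
The 1/4 is divided into 4 equal shares of 1/16 among Liv, Gudrun, Jorunn, Dagny.
Liv is living and takes 1/16.
Gudrun is living and takes 1/16.
Jorunn is living and takes 1/16.
Dagny is living and takes 1/16.
Njord is living and takes 1/4.
Solveig predeceased; the 1/4 allotted to Solveig's branch passes to Solveig's issue by representation.
Ylva is the sole taker at this level and receives the full 1/4.

Dagny 1/16; Gudrun 1/16; Ingeborg 1/4; Jorunn 1/16; Liv 1/16; Njord 1/4; Ylva 1/4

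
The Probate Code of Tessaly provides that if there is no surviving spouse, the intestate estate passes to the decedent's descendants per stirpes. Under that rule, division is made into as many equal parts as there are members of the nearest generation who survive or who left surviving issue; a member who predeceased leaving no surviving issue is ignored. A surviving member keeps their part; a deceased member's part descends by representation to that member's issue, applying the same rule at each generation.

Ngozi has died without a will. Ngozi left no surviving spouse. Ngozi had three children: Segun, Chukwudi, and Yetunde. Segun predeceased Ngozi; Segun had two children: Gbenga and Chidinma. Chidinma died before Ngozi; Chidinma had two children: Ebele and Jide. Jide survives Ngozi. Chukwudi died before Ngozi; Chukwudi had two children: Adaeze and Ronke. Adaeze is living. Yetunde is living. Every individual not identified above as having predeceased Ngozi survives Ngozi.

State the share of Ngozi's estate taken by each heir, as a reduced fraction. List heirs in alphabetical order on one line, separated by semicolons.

There is no surviving spouse, so the entire estate passes to Ngozi's descendants per stirpes.
The estate is divided into 3 equal shares of 1/3 among Segun, Chukwudi, Yetunde.
Segun predeceased; the 1/3 allotted to Segun's branch passes to Segun's issue by representation.
The 1/3 is divided into 2 equal shares of 1/6 among Gbenga, Chidinma.
Gbenga is living and takes 1/6.
Chidinma predeceased; the 1/6 allotted to Chidinma's branch passes to Chidinma's issue by representation.
The 1/6 is divided into 2 equal shares of 1/12 among Ebele, Jide.
Ebele is living and takes 1/12.
Jide is living and takes 1/12.
Chukwudi predeceased; the 1/3 allotted to Chukwudi's branch passes to Chukwudi's issue by representation.
The 1/3 is divided into 2 equal shares of 1/6 among Adaeze, Ronke.
Adaeze is living and takes 1/6.
Ronke is living and takes 1/6.
Yetunde is living and takes 1/3.

Adaeze 1/6; Ebele 1/12; Gbenga 1/6; Jide 1/12; Ronke 1/6; Yetunde 1/3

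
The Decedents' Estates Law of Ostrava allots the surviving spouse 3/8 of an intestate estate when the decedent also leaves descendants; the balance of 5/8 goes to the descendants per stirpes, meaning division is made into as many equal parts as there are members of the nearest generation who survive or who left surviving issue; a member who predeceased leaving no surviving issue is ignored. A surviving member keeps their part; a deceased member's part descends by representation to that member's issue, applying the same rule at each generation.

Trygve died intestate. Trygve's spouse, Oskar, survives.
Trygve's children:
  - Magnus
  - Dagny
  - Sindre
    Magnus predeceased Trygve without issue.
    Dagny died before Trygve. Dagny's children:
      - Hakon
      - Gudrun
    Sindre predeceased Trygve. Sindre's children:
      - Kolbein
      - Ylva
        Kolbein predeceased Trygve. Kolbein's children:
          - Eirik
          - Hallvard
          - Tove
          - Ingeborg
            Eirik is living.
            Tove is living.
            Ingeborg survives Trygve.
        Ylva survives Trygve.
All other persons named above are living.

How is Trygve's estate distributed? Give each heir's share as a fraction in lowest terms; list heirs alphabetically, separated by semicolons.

Eirik 5/128; Gudrun 5/32; Hakon 5/32; Hallvard 5/128; Ingeborg 5/128; Oskar 3/8; Tove 5/128; Ylva 5/32

Oskar, as surviving spouse, takes 3/8.
The remaining 5/8 passes to Trygve's descendants per stirpes.
Magnus left no surviving issue, so that branch lapses and is disregarded.
The 5/8 is divided into 2 equal shares of 5/16 among Dagny, Sindre.
Dagny predeceased; the 5/16 allotted to Dagny's branch passes to Dagny's issue by representation.
The 5/16 is divided into 2 equal shares of 5/32 among Hakon, Gudrun.
Hakon is living and takes 5/32.
Gudrun is living and takes 5/32.
Sindre predeceased; the 5/16 allotted to Sindre's branch passes to Sindre's issue by representation.
The 5/16 is divided into 2 equal shares of 5/32 among Kolbein, Ylva.
Kolbein predeceased; the 5/32 allotted to Kolbein's branch passes to Kolbein's issue by representation.
The 5/32 is divided into 4 equal shares of 5/128 among Eirik, Hallvard, Tove, Ingeborg.
Eirik is living and takes 5/128.
Hallvard is living and takes 5/128.
Tove is living and takes 5/128.
Ingeborg is living and takes 5/128.
Ylva is living and takes 5/32.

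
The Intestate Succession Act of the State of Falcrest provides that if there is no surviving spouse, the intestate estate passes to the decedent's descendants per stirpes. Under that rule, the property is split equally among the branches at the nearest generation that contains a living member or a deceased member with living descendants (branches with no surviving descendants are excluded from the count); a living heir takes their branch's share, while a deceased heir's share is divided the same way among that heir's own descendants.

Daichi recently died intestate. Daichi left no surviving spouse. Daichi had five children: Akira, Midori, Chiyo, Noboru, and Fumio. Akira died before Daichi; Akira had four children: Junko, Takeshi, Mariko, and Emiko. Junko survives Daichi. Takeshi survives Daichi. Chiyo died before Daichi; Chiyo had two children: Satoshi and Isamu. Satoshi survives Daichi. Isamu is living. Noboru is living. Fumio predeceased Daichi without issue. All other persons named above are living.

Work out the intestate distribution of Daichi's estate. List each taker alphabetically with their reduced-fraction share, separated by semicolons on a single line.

Emiko 1/16; Isamu 1/8; Junko 1/16; Mariko 1/16; Midori 1/4; Noboru 1/4; Satoshi 1/8; Takeshi 1/16

There is no surviving spouse, so the entire estate passes to Daichi's descendants per stirpes.
Fumio left no surviving issue, so that branch lapses and is disregarded.
The estate is divided into 4 equal shares of 1/4 among Akira, Midori, Chiyo, Noboru.
Akira predeceased; the 1/4 allotted to Akira's branch passes to Akira's issue by representation.
The 1/4 is divided into 4 equal shares of 1/16 among Junko, Takeshi, Mariko, Emiko.
Junko is living and takes 1/16.
Takeshi is living and takes 1/16.
Mariko is living and takes 1/16.
Emiko is living and takes 1/16.
Midori is living and takes 1/4.
Chiyo predeceased; the 1/4 allotted to Chiyo's branch passes to Chiyo's issue by representation.
The 1/4 is divided into 2 equal shares of 1/8 among Satoshi, Isamu.
Satoshi is living and takes 1/8.
Isamu is living and takes 1/8.
Noboru is living and takes 1/4.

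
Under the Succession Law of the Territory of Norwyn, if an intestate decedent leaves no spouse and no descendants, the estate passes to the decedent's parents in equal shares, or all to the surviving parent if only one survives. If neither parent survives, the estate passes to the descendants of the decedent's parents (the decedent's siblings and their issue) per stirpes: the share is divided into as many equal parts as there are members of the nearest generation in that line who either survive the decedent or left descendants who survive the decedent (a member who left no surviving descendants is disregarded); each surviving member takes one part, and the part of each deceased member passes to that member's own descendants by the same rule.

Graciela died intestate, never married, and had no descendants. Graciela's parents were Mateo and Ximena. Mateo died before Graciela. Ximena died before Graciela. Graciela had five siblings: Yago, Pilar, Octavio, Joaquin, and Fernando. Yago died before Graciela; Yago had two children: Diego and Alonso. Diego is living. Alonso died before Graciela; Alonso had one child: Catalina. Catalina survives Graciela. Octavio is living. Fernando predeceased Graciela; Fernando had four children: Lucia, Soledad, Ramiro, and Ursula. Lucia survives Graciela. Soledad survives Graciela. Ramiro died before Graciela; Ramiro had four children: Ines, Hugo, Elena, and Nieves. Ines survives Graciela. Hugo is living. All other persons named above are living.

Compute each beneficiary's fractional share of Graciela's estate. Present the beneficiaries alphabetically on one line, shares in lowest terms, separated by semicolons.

Neither parent survives and there are no descendants, so the estate passes to Graciela's siblings and their issue per stirpes.
The estate is divided into 5 equal shares of 1/5 among Yago, Pilar, Octavio, Joaquin, Fernando.
Yago predeceased; the 1/5 allotted to Yago's branch passes to Yago's issue by representation.
The 1/5 is divided into 2 equal shares of 1/10 among Diego, Alonso.
Diego is living and takes 1/10.
Alonso predeceased; the 1/10 allotted to Alonso's branch passes to Alonso's issue by representation.
Catalina is the sole taker at this level and receives the full 1/10.
Pilar is living and takes 1/5.
Octavio is living and takes 1/5.
Joaquin is living and takes 1/5.
Fernando predeceased; the 1/5 allotted to Fernando's branch passes to Fernando's issue by representation.
The 1/5 is divided into 4 equal shares of 1/20 among Lucia, Soledad, Ramiro, Ursula.
Lucia is living and takes 1/20.
Soledad is living and takes 1/20.
Ramiro predeceased; the 1/20 allotted to Ramiro's branch passes to Ramiro's issue by representation.
The 1/20 is divided into 4 equal shares of 1/80 among Ines, Hugo, Elena, Nieves.
Ines is living and takes 1/80.
Hugo is living and takes 1/80.
Elena is living and takes 1/80.
Nieves is living and takes 1/80.
Ursula is living and takes 1/20.

Catalina 1/10; Diego 1/10; Elena 1/80; Hugo 1/80; Ines 1/80; Joaquin 1/5; Lucia 1/20; Nieves 1/80; Octavio 1/5; Pilar 1/5; Soledad 1/20; Ursula 1/20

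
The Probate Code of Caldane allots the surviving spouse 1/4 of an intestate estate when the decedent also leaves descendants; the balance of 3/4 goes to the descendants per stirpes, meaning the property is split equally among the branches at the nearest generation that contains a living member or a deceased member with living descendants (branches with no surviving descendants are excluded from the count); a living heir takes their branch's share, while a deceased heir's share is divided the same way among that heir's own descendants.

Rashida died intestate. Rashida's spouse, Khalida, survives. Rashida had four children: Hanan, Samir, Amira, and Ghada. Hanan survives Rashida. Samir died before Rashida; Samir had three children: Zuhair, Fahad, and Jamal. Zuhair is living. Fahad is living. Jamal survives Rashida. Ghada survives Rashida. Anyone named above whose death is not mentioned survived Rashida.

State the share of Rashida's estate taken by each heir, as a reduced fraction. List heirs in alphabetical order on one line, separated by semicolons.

Khalida, as surviving spouse, takes 1/4.
The remaining 3/4 passes to Rashida's descendants per stirpes.
The 3/4 is divided into 4 equal shares of 3/16 among Hanan, Samir, Amira, Ghada.
Hanan is living and takes 3/16.
Samir predeceased; the 3/16 allotted to Samir's branch passes to Samir's issue by representation.
The 3/16 is divided into 3 equal shares of 1/16 among Zuhair, Fahad, Jamal.
Zuhair is living and takes 1/16.
Fahad is living and takes 1/16.
Jamal is living and takes 1/16.
Amira is living and takes 3/16.
Ghada is living and takes 3/16.

Amira 3/16; Fahad 1/16; Ghada 3/16; Hanan 3/16; Jamal 1/16; Khalida 1/4; Zuhair 1/16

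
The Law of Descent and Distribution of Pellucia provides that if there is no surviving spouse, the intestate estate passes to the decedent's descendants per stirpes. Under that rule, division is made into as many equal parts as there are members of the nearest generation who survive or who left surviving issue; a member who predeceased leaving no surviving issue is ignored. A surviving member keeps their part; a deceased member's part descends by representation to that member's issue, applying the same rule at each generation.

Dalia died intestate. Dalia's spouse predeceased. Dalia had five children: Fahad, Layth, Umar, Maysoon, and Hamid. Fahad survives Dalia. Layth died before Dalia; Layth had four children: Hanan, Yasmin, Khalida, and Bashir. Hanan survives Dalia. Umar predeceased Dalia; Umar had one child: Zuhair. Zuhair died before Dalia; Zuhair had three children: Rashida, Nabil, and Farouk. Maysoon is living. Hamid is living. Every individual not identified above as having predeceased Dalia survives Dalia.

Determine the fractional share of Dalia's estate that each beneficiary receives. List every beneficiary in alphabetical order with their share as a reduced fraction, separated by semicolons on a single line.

Bashir 1/20; Fahad 1/5; Farouk 1/15; Hamid 1/5; Hanan 1/20; Khalida 1/20; Maysoon 1/5; Nabil 1/15; Rashida 1/15; Yasmin 1/20

There is no surviving spouse, so the entire estate passes to Dalia's descendants per stirpes.
The estate is divided into 5 equal shares of 1/5 among Fahad, Layth, Umar, Maysoon, Hamid.
Fahad is living and takes 1/5.
Layth predeceased; the 1/5 allotted to Layth's branch passes to Layth's issue by representation.
The 1/5 is divided into 4 equal shares of 1/20 among Hanan, Yasmin, Khalida, Bashir.
Hanan is living and takes 1/20.
Yasmin is living and takes 1/20.
Khalida is living and takes 1/20.
Bashir is living and takes 1/20.
Umar predeceased; the 1/5 allotted to Umar's branch passes to Umar's issue by representation.
Zuhair's line is the sole branch at this level, so the full 1/5 passes to Zuhair's issue by representation.
The 1/5 is divided into 3 equal shares of 1/15 among Rashida, Nabil, Farouk.
Rashida is living and takes 1/15.
Nabil is living and takes 1/15.
Farouk is living and takes 1/15.
Maysoon is living and takes 1/5.
Hamid is living and takes 1/5.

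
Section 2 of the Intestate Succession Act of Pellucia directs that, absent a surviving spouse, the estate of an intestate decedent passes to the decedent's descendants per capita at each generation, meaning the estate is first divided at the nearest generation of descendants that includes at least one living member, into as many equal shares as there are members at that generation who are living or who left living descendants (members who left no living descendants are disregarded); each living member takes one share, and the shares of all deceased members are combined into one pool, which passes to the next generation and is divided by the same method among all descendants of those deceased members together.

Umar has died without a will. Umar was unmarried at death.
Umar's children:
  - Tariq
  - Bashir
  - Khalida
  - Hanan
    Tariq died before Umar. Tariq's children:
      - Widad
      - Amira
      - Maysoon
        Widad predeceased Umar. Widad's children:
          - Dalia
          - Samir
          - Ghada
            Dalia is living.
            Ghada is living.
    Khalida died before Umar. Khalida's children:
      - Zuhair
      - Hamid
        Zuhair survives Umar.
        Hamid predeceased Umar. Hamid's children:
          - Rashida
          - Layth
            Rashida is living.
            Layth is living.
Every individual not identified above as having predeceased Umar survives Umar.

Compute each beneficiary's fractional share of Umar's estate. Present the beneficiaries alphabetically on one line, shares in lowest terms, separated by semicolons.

Amira 1/10; Bashir 1/4; Dalia 1/25; Ghada 1/25; Hanan 1/4; Layth 1/25; Maysoon 1/10; Rashida 1/25; Samir 1/25; Zuhair 1/10

There is no surviving spouse, so the entire estate passes to Umar's descendants per capita at each generation.
At generation 1 (Tariq, Bashir, Khalida, Hanan) there are 4 shares of (1)/4 = 1/4 each.
Living: Bashir and Hanan — each takes 1/4.
Deceased: Tariq and Khalida. Their combined 1/2 is pooled and carried to generation 2.
At generation 2 (Widad, Amira, Maysoon, Zuhair, Hamid) there are 5 shares of (1/2)/5 = 1/10 each.
Living: Amira, Maysoon, and Zuhair — each takes 1/10.
Deceased: Widad and Hamid. Their combined 1/5 is pooled and carried to generation 3.
At generation 3 (Dalia, Samir, Ghada, Rashida, Layth) there are 5 shares of (1/5)/5 = 1/25 each.
Living: Dalia, Samir, Ghada, Rashida, and Layth — each takes 1/25.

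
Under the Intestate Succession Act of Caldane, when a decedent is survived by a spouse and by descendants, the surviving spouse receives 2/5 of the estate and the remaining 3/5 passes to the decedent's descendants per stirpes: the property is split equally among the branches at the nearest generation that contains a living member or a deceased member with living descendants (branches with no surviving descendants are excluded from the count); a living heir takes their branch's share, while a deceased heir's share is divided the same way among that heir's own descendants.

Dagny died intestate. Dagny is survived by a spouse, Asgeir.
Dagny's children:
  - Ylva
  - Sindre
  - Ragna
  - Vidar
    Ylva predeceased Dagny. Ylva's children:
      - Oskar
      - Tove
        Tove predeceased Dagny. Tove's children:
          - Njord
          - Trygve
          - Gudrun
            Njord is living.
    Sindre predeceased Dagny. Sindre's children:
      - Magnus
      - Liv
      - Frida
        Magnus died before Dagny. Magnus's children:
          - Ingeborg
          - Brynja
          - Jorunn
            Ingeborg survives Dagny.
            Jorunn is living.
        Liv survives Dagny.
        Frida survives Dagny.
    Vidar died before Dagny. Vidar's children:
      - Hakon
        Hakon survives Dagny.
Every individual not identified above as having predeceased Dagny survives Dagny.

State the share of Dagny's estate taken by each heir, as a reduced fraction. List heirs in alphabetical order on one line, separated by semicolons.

Asgeir, as surviving spouse, takes 2/5.
The remaining 3/5 passes to Dagny's descendants per stirpes.
The 3/5 is divided into 4 equal shares of 3/20 among Ylva, Sindre, Ragna, Vidar.
Ylva predeceased; the 3/20 allotted to Ylva's branch passes to Ylva's issue by representation.
The 3/20 is divided into 2 equal shares of 3/40 among Oskar, Tove.
Oskar is living and takes 3/40.
Tove predeceased; the 3/40 allotted to Tove's branch passes to Tove's issue by representation.
The 3/40 is divided into 3 equal shares of 1/40 among Njord, Trygve, Gudrun.
Njord is living and takes 1/40.
Trygve is living and takes 1/40.
Gudrun is living and takes 1/40.
Sindre predeceased; the 3/20 allotted to Sindre's branch passes to Sindre's issue by representation.
The 3/20 is divided into 3 equal shares of 1/20 among Magnus, Liv, Frida.
Magnus predeceased; the 1/20 allotted to Magnus's branch passes to Magnus's issue by representation.
The 1/20 is divided into 3 equal shares of 1/60 among Ingeborg, Brynja, Jorunn.
Ingeborg is living and takes 1/60.
Brynja is living and takes 1/60.
Jorunn is living and takes 1/60.
Liv is living and takes 1/20.
Frida is living and takes 1/20.
Ragna is living and takes 3/20.
Vidar predeceased; the 3/20 allotted to Vidar's branch passes to Vidar's issue by representation.
Hakon is the sole taker at this level and receives the full 3/20.

Asgeir 2/5; Brynja 1/60; Frida 1/20; Gudrun 1/40; Hakon 3/20; Ingeborg 1/60; Jorunn 1/60; Liv 1/20; Njord 1/40; Oskar 3/40; Ragna 3/20; Trygve 1/40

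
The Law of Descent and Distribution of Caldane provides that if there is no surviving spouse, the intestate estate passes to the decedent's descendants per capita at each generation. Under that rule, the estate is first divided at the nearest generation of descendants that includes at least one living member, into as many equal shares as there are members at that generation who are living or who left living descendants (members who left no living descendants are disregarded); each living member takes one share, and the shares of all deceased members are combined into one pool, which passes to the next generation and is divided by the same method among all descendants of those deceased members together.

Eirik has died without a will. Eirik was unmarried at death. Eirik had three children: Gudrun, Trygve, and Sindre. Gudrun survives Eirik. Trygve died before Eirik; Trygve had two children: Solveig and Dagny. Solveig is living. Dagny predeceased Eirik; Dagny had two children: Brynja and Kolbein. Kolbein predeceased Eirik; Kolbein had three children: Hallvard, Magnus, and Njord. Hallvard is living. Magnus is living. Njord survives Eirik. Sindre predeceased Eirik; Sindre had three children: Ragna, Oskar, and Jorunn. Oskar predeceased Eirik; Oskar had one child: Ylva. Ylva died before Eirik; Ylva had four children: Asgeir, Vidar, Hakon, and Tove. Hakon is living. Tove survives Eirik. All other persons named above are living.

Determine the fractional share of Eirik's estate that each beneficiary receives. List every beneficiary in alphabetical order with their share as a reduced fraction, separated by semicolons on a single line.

There is no surviving spouse, so the entire estate passes to Eirik's descendants per capita at each generation.
At generation 1 (Gudrun, Trygve, Sindre) there are 3 shares of (1)/3 = 1/3 each.
Living: Gudrun — each takes 1/3.
Deceased: Trygve and Sindre. Their combined 2/3 is pooled and carried to generation 2.
At generation 2 (Solveig, Dagny, Ragna, Oskar, Jorunn) there are 5 shares of (2/3)/5 = 2/15 each.
Living: Solveig, Ragna, and Jorunn — each takes 2/15.
Deceased: Dagny and Oskar. Their combined 4/15 is pooled and carried to generation 3.
At generation 3 (Brynja, Kolbein, Ylva) there are 3 shares of (4/15)/3 = 4/45 each.
Living: Brynja — each takes 4/45.
Deceased: Kolbein and Ylva. Their combined 8/45 is pooled and carried to generation 4.
At generation 4 (Hallvard, Magnus, Njord, Asgeir, Vidar, Hakon, Tove) there are 7 shares of (8/45)/7 = 8/315 each.
Living: Hallvard, Magnus, Njord, Asgeir, Vidar, Hakon, and Tove — each takes 8/315.

Asgeir 8/315; Brynja 4/45; Gudrun 1/3; Hakon 8/315; Hallvard 8/315; Jorunn 2/15; Magnus 8/315; Njord 8/315; Ragna 2/15; Solveig 2/15; Tove 8/315; Vidar 8/315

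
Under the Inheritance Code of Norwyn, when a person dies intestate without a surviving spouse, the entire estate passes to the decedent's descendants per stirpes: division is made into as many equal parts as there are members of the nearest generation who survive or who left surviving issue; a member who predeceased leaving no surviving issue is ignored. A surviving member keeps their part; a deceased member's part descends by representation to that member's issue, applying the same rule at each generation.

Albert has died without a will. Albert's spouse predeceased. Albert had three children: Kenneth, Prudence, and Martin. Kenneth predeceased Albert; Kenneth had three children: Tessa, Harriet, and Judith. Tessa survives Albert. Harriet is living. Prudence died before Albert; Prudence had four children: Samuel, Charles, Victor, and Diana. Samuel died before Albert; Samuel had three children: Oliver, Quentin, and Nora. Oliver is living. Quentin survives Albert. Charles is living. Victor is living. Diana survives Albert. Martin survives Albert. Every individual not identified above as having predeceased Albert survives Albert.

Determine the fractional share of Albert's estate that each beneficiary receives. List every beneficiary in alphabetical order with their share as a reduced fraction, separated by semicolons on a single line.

There is no surviving spouse, so the entire estate passes to Albert's descendants per stirpes.
The estate is divided into 3 equal shares of 1/3 among Kenneth, Prudence, Martin.
Kenneth predeceased; the 1/3 allotted to Kenneth's branch passes to Kenneth's issue by representation.
The 1/3 is divided into 3 equal shares of 1/9 among Tessa, Harriet, Judith.
Tessa is living and takes 1/9.
Harriet is living and takes 1/9.
Judith is living and takes 1/9.
Prudence predeceased; the 1/3 allotted to Prudence's branch passes to Prudence's issue by representation.
The 1/3 is divided into 4 equal shares of 1/12 among Samuel, Charles, Victor, Diana.
Samuel predeceased; the 1/12 allotted to Samuel's branch passes to Samuel's issue by representation.
The 1/12 is divided into 3 equal shares of 1/36 among Oliver, Quentin, Nora.
Oliver is living and takes 1/36.
Quentin is living and takes 1/36.
Nora is living and takes 1/36.
Charles is living and takes 1/12.
Victor is living and takes 1/12.
Diana is living and takes 1/12.
Martin is living and takes 1/3.

Charles 1/12; Diana 1/12; Harriet 1/9; Judith 1/9; Martin 1/3; Nora 1/36; Oliver 1/36; Quentin 1/36; Tessa 1/9; Victor 1/12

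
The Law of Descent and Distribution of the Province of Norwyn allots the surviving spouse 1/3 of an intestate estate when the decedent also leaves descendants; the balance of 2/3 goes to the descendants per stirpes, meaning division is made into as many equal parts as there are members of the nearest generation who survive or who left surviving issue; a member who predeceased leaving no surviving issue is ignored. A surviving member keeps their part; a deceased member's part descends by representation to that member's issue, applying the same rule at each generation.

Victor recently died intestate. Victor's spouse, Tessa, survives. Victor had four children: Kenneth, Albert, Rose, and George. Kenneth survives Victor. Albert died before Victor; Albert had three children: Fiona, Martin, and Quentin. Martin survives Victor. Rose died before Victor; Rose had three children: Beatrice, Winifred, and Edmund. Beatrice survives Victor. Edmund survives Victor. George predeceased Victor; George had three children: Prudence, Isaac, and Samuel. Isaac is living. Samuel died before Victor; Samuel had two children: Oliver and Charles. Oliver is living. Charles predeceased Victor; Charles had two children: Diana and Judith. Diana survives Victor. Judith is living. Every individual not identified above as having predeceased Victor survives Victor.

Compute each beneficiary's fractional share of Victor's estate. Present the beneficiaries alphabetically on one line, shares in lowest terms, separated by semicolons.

Beatrice 1/18; Diana 1/72; Edmund 1/18; Fiona 1/18; Isaac 1/18; Judith 1/72; Kenneth 1/6; Martin 1/18; Oliver 1/36; Prudence 1/18; Quentin 1/18; Tessa 1/3; Winifred 1/18

Tessa, as surviving spouse, takes 1/3.
The remaining 2/3 passes to Victor's descendants per stirpes.
The 2/3 is divided into 4 equal shares of 1/6 among Kenneth, Albert, Rose, George.
Kenneth is living and takes 1/6.
Albert predeceased; the 1/6 allotted to Albert's branch passes to Albert's issue by representation.
The 1/6 is divided into 3 equal shares of 1/18 among Fiona, Martin, Quentin.
Fiona is living and takes 1/18.
Martin is living and takes 1/18.
Quentin is living and takes 1/18.
Rose predeceased; the 1/6 allotted to Rose's branch passes to Rose's issue by representation.
The 1/6 is divided into 3 equal shares of 1/18 among Beatrice, Winifred, Edmund.
Beatrice is living and takes 1/18.
Winifred is living and takes 1/18.
Edmund is living and takes 1/18.
George predeceased; the 1/6 allotted to George's branch passes to George's issue by representation.
The 1/6 is divided into 3 equal shares of 1/18 among Prudence, Isaac, Samuel.
Prudence is living and takes 1/18.
Isaac is living and takes 1/18.
Samuel predeceased; the 1/18 allotted to Samuel's branch passes to Samuel's issue by representation.
The 1/18 is divided into 2 equal shares of 1/36 among Oliver, Charles.
Oliver is living and takes 1/36.
Charles predeceased; the 1/36 allotted to Charles's branch passes to Charles's issue by representation.
The 1/36 is divided into 2 equal shares of 1/72 among Diana, Judith.
Diana is living and takes 1/72.
Judith is living and takes 1/72.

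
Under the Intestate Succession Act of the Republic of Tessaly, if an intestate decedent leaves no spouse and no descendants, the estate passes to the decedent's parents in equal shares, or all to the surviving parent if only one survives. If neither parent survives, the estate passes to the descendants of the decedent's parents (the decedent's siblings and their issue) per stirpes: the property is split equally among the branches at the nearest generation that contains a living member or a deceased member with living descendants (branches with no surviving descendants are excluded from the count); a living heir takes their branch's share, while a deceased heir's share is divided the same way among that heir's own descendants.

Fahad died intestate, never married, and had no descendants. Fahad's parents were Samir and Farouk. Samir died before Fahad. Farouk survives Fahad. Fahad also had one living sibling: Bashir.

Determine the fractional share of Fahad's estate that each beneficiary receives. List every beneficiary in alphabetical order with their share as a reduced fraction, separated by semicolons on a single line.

Only one parent, Farouk, survives, so Farouk takes the entire estate. The siblings take nothing because a surviving parent has priority.

Farouk 1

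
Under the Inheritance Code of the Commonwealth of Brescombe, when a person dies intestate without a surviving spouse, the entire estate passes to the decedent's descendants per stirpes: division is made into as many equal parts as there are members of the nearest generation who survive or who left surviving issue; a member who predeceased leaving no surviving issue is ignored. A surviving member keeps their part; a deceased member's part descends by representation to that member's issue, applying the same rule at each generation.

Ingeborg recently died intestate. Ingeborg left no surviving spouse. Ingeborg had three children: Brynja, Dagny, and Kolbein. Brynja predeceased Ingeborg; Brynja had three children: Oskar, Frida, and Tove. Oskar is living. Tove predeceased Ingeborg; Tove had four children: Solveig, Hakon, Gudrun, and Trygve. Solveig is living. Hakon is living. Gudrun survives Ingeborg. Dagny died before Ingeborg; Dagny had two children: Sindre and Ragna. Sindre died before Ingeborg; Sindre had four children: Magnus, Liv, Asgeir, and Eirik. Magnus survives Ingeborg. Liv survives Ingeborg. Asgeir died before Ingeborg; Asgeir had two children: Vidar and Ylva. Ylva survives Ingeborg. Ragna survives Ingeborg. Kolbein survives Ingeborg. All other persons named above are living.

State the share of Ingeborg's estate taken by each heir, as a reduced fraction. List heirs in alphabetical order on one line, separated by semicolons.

There is no surviving spouse, so the entire estate passes to Ingeborg's descendants per stirpes.
The estate is divided into 3 equal shares of 1/3 among Brynja, Dagny, Kolbein.
Brynja predeceased; the 1/3 allotted to Brynja's branch passes to Brynja's issue by representation.
The 1/3 is divided into 3 equal shares of 1/9 among Oskar, Frida, Tove.
Oskar is living and takes 1/9.
Frida is living and takes 1/9.
Tove predeceased; the 1/9 allotted to Tove's branch passes to Tove's issue by representation.
The 1/9 is divided into 4 equal shares of 1/36 among Solveig, Hakon, Gudrun, Trygve.
Solveig is living and takes 1/36.
Hakon is living and takes 1/36.
Gudrun is living and takes 1/36.
Trygve is living and takes 1/36.
Dagny predeceased; the 1/3 allotted to Dagny's branch passes to Dagny's issue by representation.
The 1/3 is divided into 2 equal shares of 1/6 among Sindre, Ragna.
Sindre predeceased; the 1/6 allotted to Sindre's branch passes to Sindre's issue by representation.
The 1/6 is divided into 4 equal shares of 1/24 among Magnus, Liv, Asgeir, Eirik.
Magnus is living and takes 1/24.
Liv is living and takes 1/24.
Asgeir predeceased; the 1/24 allotted to Asgeir's branch passes to Asgeir's issue by representation.
The 1/24 is divided into 2 equal shares of 1/48 among Vidar, Ylva.
Vidar is living and takes 1/48.
Ylva is living and takes 1/48.
Eirik is living and takes 1/24.
Ragna is living and takes 1/6.
Kolbein is living and takes 1/3.

Eirik 1/24; Frida 1/9; Gudrun 1/36; Hakon 1/36; Kolbein 1/3; Liv 1/24; Magnus 1/24; Oskar 1/9; Ragna 1/6; Solveig 1/36; Trygve 1/36; Vidar 1/48; Ylva 1/48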